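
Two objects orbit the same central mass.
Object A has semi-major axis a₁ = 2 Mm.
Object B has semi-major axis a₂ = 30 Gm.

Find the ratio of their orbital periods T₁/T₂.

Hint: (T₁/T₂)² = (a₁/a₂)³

Convert to SI: a₁ = 2 Mm = 2e+06 m; a₂ = 30 Gm = 3e+10 m.
From Kepler's third law, (T₁/T₂)² = (a₁/a₂)³, so T₁/T₂ = (a₁/a₂)^(3/2).
a₁/a₂ = 2e+06 / 3e+10 = 6.66667e-05.
T₁/T₂ = (6.66667e-05)^(3/2) ≈ 5.443e-07.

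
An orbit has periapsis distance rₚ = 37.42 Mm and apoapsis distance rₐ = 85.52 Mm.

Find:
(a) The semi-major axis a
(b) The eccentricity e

Convert to SI: rₚ = 37.42 Mm = 3.742e+07 m; rₐ = 85.52 Mm = 8.552e+07 m.
(a) a = (rₚ + rₐ) / 2 = (3.742e+07 + 8.552e+07) / 2 ≈ 6.147e+07 m = 61.47 Mm.
(b) e = (rₐ − rₚ) / (rₐ + rₚ) = (8.552e+07 − 3.742e+07) / (8.552e+07 + 3.742e+07) ≈ 0.3912.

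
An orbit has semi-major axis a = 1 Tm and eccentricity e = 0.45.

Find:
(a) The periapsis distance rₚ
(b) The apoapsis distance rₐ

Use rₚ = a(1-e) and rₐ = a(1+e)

Convert to SI: a = 1 Tm = 1e+12 m.
(a) rₚ = a(1 − e) = 1e+12 · (1 − 0.45) = 1e+12 · 0.55 ≈ 5.5e+11 m = 550 Gm.
(b) rₐ = a(1 + e) = 1e+12 · (1 + 0.45) = 1e+12 · 1.45 ≈ 1.45e+12 m = 1.45 Tm.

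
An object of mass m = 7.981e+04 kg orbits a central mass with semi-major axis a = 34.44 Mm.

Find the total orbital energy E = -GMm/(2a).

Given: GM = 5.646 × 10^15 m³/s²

Convert to SI: a = 34.44 Mm = 3.444e+07 m.
E = −GMm / (2a).
E = −5.646e+15 · 7.981e+04 / (2 · 3.444e+07) J ≈ -6.542e+12 J = -6.542 TJ.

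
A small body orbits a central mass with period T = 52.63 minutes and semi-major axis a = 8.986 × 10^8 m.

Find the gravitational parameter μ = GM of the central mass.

Convert to SI: T = 52.63 minutes = 3157.8 s.
GM = 4π² · a³ / T².
GM = 4π² · (8.986e+08)³ / (3157.8)² m³/s² ≈ 2.873e+21 m³/s² = 2.873 × 10^21 m³/s².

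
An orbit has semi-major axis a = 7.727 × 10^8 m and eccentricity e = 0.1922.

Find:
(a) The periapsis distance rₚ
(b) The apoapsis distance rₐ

(a) rₚ = a(1 − e) = 7.727e+08 · (1 − 0.1922) = 7.727e+08 · 0.8078 ≈ 6.242e+08 m = 6.242 × 10^8 m.
(b) rₐ = a(1 + e) = 7.727e+08 · (1 + 0.1922) = 7.727e+08 · 1.1922 ≈ 9.212e+08 m = 9.212 × 10^8 m.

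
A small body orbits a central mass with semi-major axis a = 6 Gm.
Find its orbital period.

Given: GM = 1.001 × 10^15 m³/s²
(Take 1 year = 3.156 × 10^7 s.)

Convert to SI: a = 6 Gm = 6e+09 m.
Kepler's third law: T = 2π √(a³ / GM).
Substituting a = 6e+09 m and GM = 1.001e+15 m³/s²:
T = 2π √((6e+09)³ / 1.001e+15) s
T ≈ 9.23e+07 s = 2.925 years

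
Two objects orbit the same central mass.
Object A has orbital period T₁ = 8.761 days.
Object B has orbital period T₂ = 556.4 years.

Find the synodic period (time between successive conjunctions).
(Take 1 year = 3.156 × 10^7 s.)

Convert to SI: T₁ = 8.761 days = 756950 s; T₂ = 556.4 years = 1.756e+10 s.
T_syn = |T₁ · T₂ / (T₁ − T₂)|.
T_syn = |756950 · 1.756e+10 / (756950 − 1.756e+10)| s ≈ 7.57e+05 s = 8.761 days.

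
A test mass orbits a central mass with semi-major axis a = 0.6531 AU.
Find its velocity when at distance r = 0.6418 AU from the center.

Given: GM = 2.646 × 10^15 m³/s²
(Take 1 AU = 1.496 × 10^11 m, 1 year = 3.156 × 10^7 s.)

Convert to SI: a = 0.6531 AU = 9.77038e+10 m; r = 0.6418 AU = 9.60133e+10 m.
Vis-viva: v = √(GM · (2/r − 1/a)).
2/r − 1/a = 2/9.60133e+10 − 1/9.77038e+10 = 1.05954e-11 m⁻¹.
v = √(2.646e+15 · 1.05954e-11) m/s ≈ 167.4 m/s = 0.03532 AU/year.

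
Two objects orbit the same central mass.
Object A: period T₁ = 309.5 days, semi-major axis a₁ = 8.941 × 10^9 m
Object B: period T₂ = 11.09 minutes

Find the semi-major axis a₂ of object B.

Convert to SI: T₁ = 309.5 days = 2.67408e+07 s; T₂ = 11.09 minutes = 665.4 s.
Kepler's third law: (T₁/T₂)² = (a₁/a₂)³ ⇒ a₂ = a₁ · (T₂/T₁)^(2/3).
T₂/T₁ = 665.4 / 2.67408e+07 = 2.48833e-05.
a₂ = 8.941e+09 · (2.48833e-05)^(2/3) m ≈ 7.621e+06 m = 7.621 × 10^6 m.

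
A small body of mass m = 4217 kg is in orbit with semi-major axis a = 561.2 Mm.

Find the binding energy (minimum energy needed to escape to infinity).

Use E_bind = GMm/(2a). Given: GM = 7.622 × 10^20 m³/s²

Convert to SI: a = 561.2 Mm = 5.612e+08 m.
Total orbital energy is E = −GMm/(2a); binding energy is E_bind = −E = GMm/(2a).
E_bind = 7.622e+20 · 4217 / (2 · 5.612e+08) J ≈ 2.864e+15 J = 2.864 PJ.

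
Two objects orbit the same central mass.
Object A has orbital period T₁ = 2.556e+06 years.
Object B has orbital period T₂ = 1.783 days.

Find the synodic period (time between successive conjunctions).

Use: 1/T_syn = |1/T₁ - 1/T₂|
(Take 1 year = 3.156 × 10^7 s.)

Convert to SI: T₁ = 2.556e+06 years = 8.06674e+13 s; T₂ = 1.783 days = 154051 s.
T_syn = |T₁ · T₂ / (T₁ − T₂)|.
T_syn = |8.06674e+13 · 154051 / (8.06674e+13 − 154051)| s ≈ 1.541e+05 s = 1.783 days.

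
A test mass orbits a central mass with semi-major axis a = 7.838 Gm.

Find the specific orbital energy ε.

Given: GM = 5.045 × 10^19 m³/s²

Convert to SI: a = 7.838 Gm = 7.838e+09 m.
ε = −GM / (2a).
ε = −5.045e+19 / (2 · 7.838e+09) J/kg ≈ -3.218e+09 J/kg = -3.218 GJ/kg.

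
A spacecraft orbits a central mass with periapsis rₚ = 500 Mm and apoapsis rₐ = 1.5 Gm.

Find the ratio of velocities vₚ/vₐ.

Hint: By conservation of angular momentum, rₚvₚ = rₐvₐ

Convert to SI: rₚ = 500 Mm = 5e+08 m; rₐ = 1.5 Gm = 1.5e+09 m.
Conservation of angular momentum gives rₚvₚ = rₐvₐ, so vₚ/vₐ = rₐ/rₚ.
vₚ/vₐ = 1.5e+09 / 5e+08 ≈ 3.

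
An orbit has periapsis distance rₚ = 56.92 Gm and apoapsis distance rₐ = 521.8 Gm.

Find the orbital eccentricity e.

Convert to SI: rₚ = 56.92 Gm = 5.692e+10 m; rₐ = 521.8 Gm = 5.218e+11 m.
e = (rₐ − rₚ) / (rₐ + rₚ).
e = (5.218e+11 − 5.692e+10) / (5.218e+11 + 5.692e+10) = 4.6488e+11 / 5.7872e+11 ≈ 0.8033.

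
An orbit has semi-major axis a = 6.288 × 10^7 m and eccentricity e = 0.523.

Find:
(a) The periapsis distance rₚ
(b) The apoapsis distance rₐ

(a) rₚ = a(1 − e) = 6.288e+07 · (1 − 0.523) = 6.288e+07 · 0.477 ≈ 2.999e+07 m = 2.999 × 10^7 m.
(b) rₐ = a(1 + e) = 6.288e+07 · (1 + 0.523) = 6.288e+07 · 1.523 ≈ 9.577e+07 m = 9.577 × 10^7 m.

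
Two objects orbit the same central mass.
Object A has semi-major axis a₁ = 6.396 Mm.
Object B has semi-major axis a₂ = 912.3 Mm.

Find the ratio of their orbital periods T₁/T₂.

Convert to SI: a₁ = 6.396 Mm = 6.396e+06 m; a₂ = 912.3 Mm = 9.123e+08 m.
From Kepler's third law, (T₁/T₂)² = (a₁/a₂)³, so T₁/T₂ = (a₁/a₂)^(3/2).
a₁/a₂ = 6.396e+06 / 9.123e+08 = 0.00701085.
T₁/T₂ = (0.00701085)^(3/2) ≈ 0.000587.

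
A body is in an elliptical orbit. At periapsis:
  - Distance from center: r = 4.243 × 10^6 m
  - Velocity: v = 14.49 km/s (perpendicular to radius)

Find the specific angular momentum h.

Convert to SI: v = 14.49 km/s = 14490 m/s.
With v perpendicular to r, h = r · v.
h = 4.243e+06 · 14490 m²/s ≈ 6.148e+10 m²/s.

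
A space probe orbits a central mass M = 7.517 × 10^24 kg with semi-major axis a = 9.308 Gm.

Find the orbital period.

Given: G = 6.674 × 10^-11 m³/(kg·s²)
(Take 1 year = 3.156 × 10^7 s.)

Convert to SI: a = 9.308 Gm = 9.308e+09 m.
GM = G · M = 6.674e-11 · 7.517e+24 = 5.01685e+14 m³/s².
Kepler's third law: T = 2π √(a³ / GM).
Substituting a = 9.308e+09 m and GM = 5.01685e+14 m³/s²:
T = 2π √((9.308e+09)³ / 5.01685e+14) s
T ≈ 2.519e+08 s = 7.982 years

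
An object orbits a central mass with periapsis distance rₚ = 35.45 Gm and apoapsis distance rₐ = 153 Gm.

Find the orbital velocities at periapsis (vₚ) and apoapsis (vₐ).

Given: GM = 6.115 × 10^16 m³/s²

Convert to SI: rₚ = 35.45 Gm = 3.545e+10 m; rₐ = 153 Gm = 1.53e+11 m.
Use the vis-viva equation v² = GM(2/r − 1/a) with a = (rₚ + rₐ)/2 = (3.545e+10 + 1.53e+11)/2 = 9.4225e+10 m.
vₚ = √(GM · (2/rₚ − 1/a)) = √(6.115e+16 · (2/3.545e+10 − 1/9.4225e+10)) m/s ≈ 1674 m/s = 1.674 km/s.
vₐ = √(GM · (2/rₐ − 1/a)) = √(6.115e+16 · (2/1.53e+11 − 1/9.4225e+10)) m/s ≈ 387.8 m/s = 387.8 m/s.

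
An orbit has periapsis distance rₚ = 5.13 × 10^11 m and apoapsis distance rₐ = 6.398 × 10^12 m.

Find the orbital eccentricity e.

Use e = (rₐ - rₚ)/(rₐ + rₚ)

e = (rₐ − rₚ) / (rₐ + rₚ).
e = (6.398e+12 − 5.13e+11) / (6.398e+12 + 5.13e+11) = 5.885e+12 / 6.911e+12 ≈ 0.8515.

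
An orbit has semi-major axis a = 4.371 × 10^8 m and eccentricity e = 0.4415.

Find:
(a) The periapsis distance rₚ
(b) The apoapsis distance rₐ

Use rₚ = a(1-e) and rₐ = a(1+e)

(a) rₚ = a(1 − e) = 4.371e+08 · (1 − 0.4415) = 4.371e+08 · 0.5585 ≈ 2.441e+08 m = 2.441 × 10^8 m.
(b) rₐ = a(1 + e) = 4.371e+08 · (1 + 0.4415) = 4.371e+08 · 1.4415 ≈ 6.301e+08 m = 6.301 × 10^8 m.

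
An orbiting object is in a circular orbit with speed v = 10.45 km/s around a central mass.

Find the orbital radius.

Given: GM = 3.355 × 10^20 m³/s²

Convert to SI: v = 10.45 km/s = 10450 m/s.
For a circular orbit, v² = GM / r, so r = GM / v².
r = 3.355e+20 / (10450)² m ≈ 3.072e+12 m = 3.072 Tm.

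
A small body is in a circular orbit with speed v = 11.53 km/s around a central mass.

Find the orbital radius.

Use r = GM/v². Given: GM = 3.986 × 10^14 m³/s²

Convert to SI: v = 11.53 km/s = 11530 m/s.
For a circular orbit, v² = GM / r, so r = GM / v².
r = 3.986e+14 / (11530)² m ≈ 2.998e+06 m = 2.998 Mm.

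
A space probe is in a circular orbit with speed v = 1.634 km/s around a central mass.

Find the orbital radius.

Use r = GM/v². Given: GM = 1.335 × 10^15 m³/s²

Convert to SI: v = 1.634 km/s = 1634 m/s.
For a circular orbit, v² = GM / r, so r = GM / v².
r = 1.335e+15 / (1634)² m ≈ 5e+08 m = 500 Mm.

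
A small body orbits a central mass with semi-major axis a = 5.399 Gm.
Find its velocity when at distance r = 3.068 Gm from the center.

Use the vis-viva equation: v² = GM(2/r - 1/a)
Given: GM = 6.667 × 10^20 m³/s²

Convert to SI: a = 5.399 Gm = 5.399e+09 m; r = 3.068 Gm = 3.068e+09 m.
Vis-viva: v = √(GM · (2/r − 1/a)).
2/r − 1/a = 2/3.068e+09 − 1/5.399e+09 = 4.66671e-10 m⁻¹.
v = √(6.667e+20 · 4.66671e-10) m/s ≈ 5.578e+05 m/s = 557.8 km/s.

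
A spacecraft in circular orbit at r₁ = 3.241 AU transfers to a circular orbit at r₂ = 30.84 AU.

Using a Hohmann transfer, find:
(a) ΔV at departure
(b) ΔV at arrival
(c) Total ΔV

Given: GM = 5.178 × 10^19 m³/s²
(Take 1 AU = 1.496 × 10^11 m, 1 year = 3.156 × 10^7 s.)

Convert to SI: r₁ = 3.241 AU = 4.84854e+11 m; r₂ = 30.84 AU = 4.61366e+12 m.
Transfer semi-major axis: a_t = (r₁ + r₂)/2 = (4.84854e+11 + 4.61366e+12)/2 = 2.54926e+12 m.
Circular speeds: v₁ = √(GM/r₁) = 10334.2 m/s, v₂ = √(GM/r₂) = 3350.1 m/s.
Transfer speeds (vis-viva v² = GM(2/r − 1/a_t)): v₁ᵗ = 13902.5 m/s, v₂ᵗ = 1461.02 m/s.
(a) ΔV₁ = |v₁ᵗ − v₁| ≈ 3568 m/s = 0.7528 AU/year.
(b) ΔV₂ = |v₂ − v₂ᵗ| ≈ 1889 m/s = 0.3985 AU/year.
(c) ΔV_total = ΔV₁ + ΔV₂ ≈ 5457 m/s = 1.151 AU/year.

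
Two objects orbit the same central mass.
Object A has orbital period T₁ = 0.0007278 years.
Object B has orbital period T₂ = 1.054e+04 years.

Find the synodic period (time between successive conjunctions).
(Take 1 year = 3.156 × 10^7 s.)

Convert to SI: T₁ = 0.0007278 years = 22969.4 s; T₂ = 1.054e+04 years = 3.32642e+11 s.
T_syn = |T₁ · T₂ / (T₁ − T₂)|.
T_syn = |22969.4 · 3.32642e+11 / (22969.4 − 3.32642e+11)| s ≈ 2.297e+04 s = 0.0007278 years.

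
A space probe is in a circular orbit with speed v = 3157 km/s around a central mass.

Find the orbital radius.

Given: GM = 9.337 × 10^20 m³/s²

Convert to SI: v = 3157 km/s = 3.157e+06 m/s.
For a circular orbit, v² = GM / r, so r = GM / v².
r = 9.337e+20 / (3.157e+06)² m ≈ 9.368e+07 m = 93.68 Mm.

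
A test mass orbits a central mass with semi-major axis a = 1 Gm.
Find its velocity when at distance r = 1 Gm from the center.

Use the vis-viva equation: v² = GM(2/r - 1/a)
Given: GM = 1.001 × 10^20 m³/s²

Convert to SI: a = 1 Gm = 1e+09 m; r = 1 Gm = 1e+09 m.
Vis-viva: v = √(GM · (2/r − 1/a)).
2/r − 1/a = 2/1e+09 − 1/1e+09 = 1e-09 m⁻¹.
v = √(1.001e+20 · 1e-09) m/s ≈ 3.164e+05 m/s = 316.4 km/s.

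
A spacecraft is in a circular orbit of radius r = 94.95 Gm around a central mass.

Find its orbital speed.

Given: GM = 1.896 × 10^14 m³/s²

Convert to SI: r = 94.95 Gm = 9.495e+10 m.
For a circular orbit, gravity supplies the centripetal force, so v = √(GM / r).
v = √(1.896e+14 / 9.495e+10) m/s ≈ 44.69 m/s = 44.69 m/s.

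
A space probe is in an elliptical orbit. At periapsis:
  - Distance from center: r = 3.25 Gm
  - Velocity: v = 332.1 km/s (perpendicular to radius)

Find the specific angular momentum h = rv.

Convert to SI: r = 3.25 Gm = 3.25e+09 m; v = 332.1 km/s = 332100 m/s.
With v perpendicular to r, h = r · v.
h = 3.25e+09 · 332100 m²/s ≈ 1.079e+15 m²/s.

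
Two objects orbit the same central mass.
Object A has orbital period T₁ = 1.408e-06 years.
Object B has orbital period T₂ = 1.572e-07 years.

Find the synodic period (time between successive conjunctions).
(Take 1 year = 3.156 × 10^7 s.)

Convert to SI: T₁ = 1.408e-06 years = 44.4365 s; T₂ = 1.572e-07 years = 4.96123 s.
T_syn = |T₁ · T₂ / (T₁ − T₂)|.
T_syn = |44.4365 · 4.96123 / (44.4365 − 4.96123)| s ≈ 5.585 s = 1.77e-07 years.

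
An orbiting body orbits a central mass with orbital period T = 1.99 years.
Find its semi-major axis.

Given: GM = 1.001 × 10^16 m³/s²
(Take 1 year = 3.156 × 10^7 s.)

Convert to SI: T = 1.99 years = 6.28044e+07 s.
Invert Kepler's third law: a = (GM · T² / (4π²))^(1/3).
Substituting T = 6.28044e+07 s and GM = 1.001e+16 m³/s²:
a = (1.001e+16 · (6.28044e+07)² / (4π²))^(1/3) m
a ≈ 1e+10 m = 10 Gm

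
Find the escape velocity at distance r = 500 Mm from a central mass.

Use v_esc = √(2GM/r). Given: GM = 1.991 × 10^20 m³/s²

Convert to SI: r = 500 Mm = 5e+08 m.
Escape velocity comes from setting total energy to zero: ½v² − GM/r = 0 ⇒ v_esc = √(2GM / r).
v_esc = √(2 · 1.991e+20 / 5e+08) m/s ≈ 8.924e+05 m/s = 892.4 km/s.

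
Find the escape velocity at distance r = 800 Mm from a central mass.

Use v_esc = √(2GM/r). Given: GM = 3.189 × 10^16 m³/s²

Convert to SI: r = 800 Mm = 8e+08 m.
Escape velocity comes from setting total energy to zero: ½v² − GM/r = 0 ⇒ v_esc = √(2GM / r).
v_esc = √(2 · 3.189e+16 / 8e+08) m/s ≈ 8929 m/s = 8.929 km/s.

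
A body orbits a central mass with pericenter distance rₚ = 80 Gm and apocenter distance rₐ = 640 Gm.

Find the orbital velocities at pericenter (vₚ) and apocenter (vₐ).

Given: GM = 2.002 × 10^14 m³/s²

Convert to SI: rₚ = 80 Gm = 8e+10 m; rₐ = 640 Gm = 6.4e+11 m.
Use the vis-viva equation v² = GM(2/r − 1/a) with a = (rₚ + rₐ)/2 = (8e+10 + 6.4e+11)/2 = 3.6e+11 m.
vₚ = √(GM · (2/rₚ − 1/a)) = √(2.002e+14 · (2/8e+10 − 1/3.6e+11)) m/s ≈ 66.7 m/s = 66.7 m/s.
vₐ = √(GM · (2/rₐ − 1/a)) = √(2.002e+14 · (2/6.4e+11 − 1/3.6e+11)) m/s ≈ 8.337 m/s = 8.337 m/s.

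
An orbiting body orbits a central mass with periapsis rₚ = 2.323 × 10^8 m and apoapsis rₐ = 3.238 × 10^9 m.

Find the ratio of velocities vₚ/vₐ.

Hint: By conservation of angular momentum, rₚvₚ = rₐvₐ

Conservation of angular momentum gives rₚvₚ = rₐvₐ, so vₚ/vₐ = rₐ/rₚ.
vₚ/vₐ = 3.238e+09 / 2.323e+08 ≈ 13.94.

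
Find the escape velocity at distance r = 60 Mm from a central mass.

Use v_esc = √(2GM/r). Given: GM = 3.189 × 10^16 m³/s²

Convert to SI: r = 60 Mm = 6e+07 m.
Escape velocity comes from setting total energy to zero: ½v² − GM/r = 0 ⇒ v_esc = √(2GM / r).
v_esc = √(2 · 3.189e+16 / 6e+07) m/s ≈ 3.26e+04 m/s = 32.6 km/s.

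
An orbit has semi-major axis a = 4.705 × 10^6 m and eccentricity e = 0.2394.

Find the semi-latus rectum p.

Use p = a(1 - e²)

p = a (1 − e²).
p = 4.705e+06 · (1 − (0.2394)²) = 4.705e+06 · 0.942688 ≈ 4.435e+06 m = 4.435 × 10^6 m.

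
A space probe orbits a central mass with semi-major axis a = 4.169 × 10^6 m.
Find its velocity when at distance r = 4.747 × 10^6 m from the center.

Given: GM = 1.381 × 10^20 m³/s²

Vis-viva: v = √(GM · (2/r − 1/a)).
2/r − 1/a = 2/4.747e+06 − 1/4.169e+06 = 1.81453e-07 m⁻¹.
v = √(1.381e+20 · 1.81453e-07) m/s ≈ 5.006e+06 m/s = 5006 km/s.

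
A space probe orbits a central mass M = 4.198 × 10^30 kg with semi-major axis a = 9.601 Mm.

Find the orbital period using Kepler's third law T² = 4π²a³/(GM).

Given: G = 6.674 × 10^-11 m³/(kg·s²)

Convert to SI: a = 9.601 Mm = 9.601e+06 m.
GM = G · M = 6.674e-11 · 4.198e+30 = 2.80175e+20 m³/s².
Kepler's third law: T = 2π √(a³ / GM).
Substituting a = 9.601e+06 m and GM = 2.80175e+20 m³/s²:
T = 2π √((9.601e+06)³ / 2.80175e+20) s
T ≈ 11.17 s = 11.17 seconds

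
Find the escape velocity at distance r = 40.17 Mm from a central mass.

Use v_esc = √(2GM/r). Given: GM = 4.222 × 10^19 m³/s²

Convert to SI: r = 40.17 Mm = 4.017e+07 m.
Escape velocity comes from setting total energy to zero: ½v² − GM/r = 0 ⇒ v_esc = √(2GM / r).
v_esc = √(2 · 4.222e+19 / 4.017e+07) m/s ≈ 1.45e+06 m/s = 1450 km/s.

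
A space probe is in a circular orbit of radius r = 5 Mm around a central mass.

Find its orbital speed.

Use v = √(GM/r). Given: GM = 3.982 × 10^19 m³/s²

Convert to SI: r = 5 Mm = 5e+06 m.
For a circular orbit, gravity supplies the centripetal force, so v = √(GM / r).
v = √(3.982e+19 / 5e+06) m/s ≈ 2.822e+06 m/s = 2822 km/s.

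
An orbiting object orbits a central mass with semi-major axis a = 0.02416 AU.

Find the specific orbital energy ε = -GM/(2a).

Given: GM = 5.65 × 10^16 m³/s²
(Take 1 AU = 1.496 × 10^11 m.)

Convert to SI: a = 0.02416 AU = 3.61434e+09 m.
ε = −GM / (2a).
ε = −5.65e+16 / (2 · 3.61434e+09) J/kg ≈ -7.816e+06 J/kg = -7.816 MJ/kg.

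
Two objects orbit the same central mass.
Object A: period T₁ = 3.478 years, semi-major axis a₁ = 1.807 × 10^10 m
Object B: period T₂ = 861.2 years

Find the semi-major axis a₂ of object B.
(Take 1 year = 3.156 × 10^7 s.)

Convert to SI: T₁ = 3.478 years = 1.09766e+08 s; T₂ = 861.2 years = 2.71795e+10 s.
Kepler's third law: (T₁/T₂)² = (a₁/a₂)³ ⇒ a₂ = a₁ · (T₂/T₁)^(2/3).
T₂/T₁ = 2.71795e+10 / 1.09766e+08 = 247.614.
a₂ = 1.807e+10 · (247.614)^(2/3) m ≈ 7.125e+11 m = 7.125 × 10^11 m.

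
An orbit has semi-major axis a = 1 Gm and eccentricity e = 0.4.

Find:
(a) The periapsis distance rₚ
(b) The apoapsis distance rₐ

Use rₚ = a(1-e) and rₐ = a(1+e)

Convert to SI: a = 1 Gm = 1e+09 m.
(a) rₚ = a(1 − e) = 1e+09 · (1 − 0.4) = 1e+09 · 0.6 ≈ 6e+08 m = 600 Mm.
(b) rₐ = a(1 + e) = 1e+09 · (1 + 0.4) = 1e+09 · 1.4 ≈ 1.4e+09 m = 1.4 Gm.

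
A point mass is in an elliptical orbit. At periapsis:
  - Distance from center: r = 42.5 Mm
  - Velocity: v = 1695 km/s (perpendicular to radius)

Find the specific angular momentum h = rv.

Convert to SI: r = 42.5 Mm = 4.25e+07 m; v = 1695 km/s = 1.695e+06 m/s.
With v perpendicular to r, h = r · v.
h = 4.25e+07 · 1.695e+06 m²/s ≈ 7.204e+13 m²/s.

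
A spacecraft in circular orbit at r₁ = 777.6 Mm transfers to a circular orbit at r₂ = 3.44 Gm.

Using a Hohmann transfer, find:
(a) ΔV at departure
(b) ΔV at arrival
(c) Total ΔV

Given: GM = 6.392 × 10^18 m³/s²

Convert to SI: r₁ = 777.6 Mm = 7.776e+08 m; r₂ = 3.44 Gm = 3.44e+09 m.
Transfer semi-major axis: a_t = (r₁ + r₂)/2 = (7.776e+08 + 3.44e+09)/2 = 2.1088e+09 m.
Circular speeds: v₁ = √(GM/r₁) = 90665.1 m/s, v₂ = √(GM/r₂) = 43106.1 m/s.
Transfer speeds (vis-viva v² = GM(2/r − 1/a_t)): v₁ᵗ = 115798 m/s, v₂ᵗ = 26175.8 m/s.
(a) ΔV₁ = |v₁ᵗ − v₁| ≈ 2.513e+04 m/s = 25.13 km/s.
(b) ΔV₂ = |v₂ − v₂ᵗ| ≈ 1.693e+04 m/s = 16.93 km/s.
(c) ΔV_total = ΔV₁ + ΔV₂ ≈ 4.206e+04 m/s = 42.06 km/s.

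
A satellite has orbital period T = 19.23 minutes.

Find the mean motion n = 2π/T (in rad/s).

Convert to SI: T = 19.23 minutes = 1153.8 s.
n = 2π / T.
n = 2π / 1153.8 s ≈ 0.005446 rad/s.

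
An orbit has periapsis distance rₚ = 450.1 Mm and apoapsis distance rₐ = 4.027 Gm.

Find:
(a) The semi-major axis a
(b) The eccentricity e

Convert to SI: rₚ = 450.1 Mm = 4.501e+08 m; rₐ = 4.027 Gm = 4.027e+09 m.
(a) a = (rₚ + rₐ) / 2 = (4.501e+08 + 4.027e+09) / 2 ≈ 2.239e+09 m = 2.239 Gm.
(b) e = (rₐ − rₚ) / (rₐ + rₚ) = (4.027e+09 − 4.501e+08) / (4.027e+09 + 4.501e+08) ≈ 0.7989.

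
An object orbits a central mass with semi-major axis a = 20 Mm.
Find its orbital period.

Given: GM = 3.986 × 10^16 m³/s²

Convert to SI: a = 20 Mm = 2e+07 m.
Kepler's third law: T = 2π √(a³ / GM).
Substituting a = 2e+07 m and GM = 3.986e+16 m³/s²:
T = 2π √((2e+07)³ / 3.986e+16) s
T ≈ 2815 s = 46.91 minutes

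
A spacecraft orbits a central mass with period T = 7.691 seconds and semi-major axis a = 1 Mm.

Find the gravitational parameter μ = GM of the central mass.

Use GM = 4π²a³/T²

Convert to SI: a = 1 Mm = 1e+06 m.
GM = 4π² · a³ / T².
GM = 4π² · (1e+06)³ / (7.691)² m³/s² ≈ 6.674e+17 m³/s² = 6.674 × 10^17 m³/s².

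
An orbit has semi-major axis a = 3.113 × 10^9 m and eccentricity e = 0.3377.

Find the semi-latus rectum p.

p = a (1 − e²).
p = 3.113e+09 · (1 − (0.3377)²) = 3.113e+09 · 0.885959 ≈ 2.758e+09 m = 2.758 × 10^9 m.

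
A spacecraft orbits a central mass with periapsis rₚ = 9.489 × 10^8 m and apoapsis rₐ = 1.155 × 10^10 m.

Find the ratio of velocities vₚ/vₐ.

Conservation of angular momentum gives rₚvₚ = rₐvₐ, so vₚ/vₐ = rₐ/rₚ.
vₚ/vₐ = 1.155e+10 / 9.489e+08 ≈ 12.17.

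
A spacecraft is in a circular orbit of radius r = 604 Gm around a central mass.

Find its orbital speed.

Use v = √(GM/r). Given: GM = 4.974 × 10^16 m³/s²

Convert to SI: r = 604 Gm = 6.04e+11 m.
For a circular orbit, gravity supplies the centripetal force, so v = √(GM / r).
v = √(4.974e+16 / 6.04e+11) m/s ≈ 287 m/s = 287 m/s.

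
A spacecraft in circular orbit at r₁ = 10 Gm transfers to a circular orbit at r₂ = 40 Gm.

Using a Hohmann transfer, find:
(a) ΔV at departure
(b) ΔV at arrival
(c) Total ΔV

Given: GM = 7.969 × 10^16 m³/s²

Convert to SI: r₁ = 10 Gm = 1e+10 m; r₂ = 40 Gm = 4e+10 m.
Transfer semi-major axis: a_t = (r₁ + r₂)/2 = (1e+10 + 4e+10)/2 = 2.5e+10 m.
Circular speeds: v₁ = √(GM/r₁) = 2822.94 m/s, v₂ = √(GM/r₂) = 1411.47 m/s.
Transfer speeds (vis-viva v² = GM(2/r − 1/a_t)): v₁ᵗ = 3570.77 m/s, v₂ᵗ = 892.693 m/s.
(a) ΔV₁ = |v₁ᵗ − v₁| ≈ 747.8 m/s = 747.8 m/s.
(b) ΔV₂ = |v₂ − v₂ᵗ| ≈ 518.8 m/s = 518.8 m/s.
(c) ΔV_total = ΔV₁ + ΔV₂ ≈ 1267 m/s = 1.267 km/s.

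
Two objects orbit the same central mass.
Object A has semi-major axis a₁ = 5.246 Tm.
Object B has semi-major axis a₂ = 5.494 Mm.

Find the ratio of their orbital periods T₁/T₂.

Convert to SI: a₁ = 5.246 Tm = 5.246e+12 m; a₂ = 5.494 Mm = 5.494e+06 m.
From Kepler's third law, (T₁/T₂)² = (a₁/a₂)³, so T₁/T₂ = (a₁/a₂)^(3/2).
a₁/a₂ = 5.246e+12 / 5.494e+06 = 954860.
T₁/T₂ = (954860)^(3/2) ≈ 9.331e+08.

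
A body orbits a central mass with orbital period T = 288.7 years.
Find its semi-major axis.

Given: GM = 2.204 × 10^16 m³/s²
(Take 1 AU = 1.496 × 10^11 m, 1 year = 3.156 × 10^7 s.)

Convert to SI: T = 288.7 years = 9.11137e+09 s.
Invert Kepler's third law: a = (GM · T² / (4π²))^(1/3).
Substituting T = 9.11137e+09 s and GM = 2.204e+16 m³/s²:
a = (2.204e+16 · (9.11137e+09)² / (4π²))^(1/3) m
a ≈ 3.592e+11 m = 2.401 AU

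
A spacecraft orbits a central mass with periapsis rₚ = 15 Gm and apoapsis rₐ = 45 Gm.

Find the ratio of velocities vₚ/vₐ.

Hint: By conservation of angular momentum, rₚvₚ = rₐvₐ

Convert to SI: rₚ = 15 Gm = 1.5e+10 m; rₐ = 45 Gm = 4.5e+10 m.
Conservation of angular momentum gives rₚvₚ = rₐvₐ, so vₚ/vₐ = rₐ/rₚ.
vₚ/vₐ = 4.5e+10 / 1.5e+10 ≈ 3.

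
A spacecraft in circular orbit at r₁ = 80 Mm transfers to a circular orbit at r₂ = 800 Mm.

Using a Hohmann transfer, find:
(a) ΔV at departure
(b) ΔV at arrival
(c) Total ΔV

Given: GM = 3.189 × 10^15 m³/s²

Convert to SI: r₁ = 80 Mm = 8e+07 m; r₂ = 800 Mm = 8e+08 m.
Transfer semi-major axis: a_t = (r₁ + r₂)/2 = (8e+07 + 8e+08)/2 = 4.4e+08 m.
Circular speeds: v₁ = √(GM/r₁) = 6313.68 m/s, v₂ = √(GM/r₂) = 1996.56 m/s.
Transfer speeds (vis-viva v² = GM(2/r − 1/a_t)): v₁ᵗ = 8513.36 m/s, v₂ᵗ = 851.336 m/s.
(a) ΔV₁ = |v₁ᵗ − v₁| ≈ 2200 m/s = 2.2 km/s.
(b) ΔV₂ = |v₂ − v₂ᵗ| ≈ 1145 m/s = 1.145 km/s.
(c) ΔV_total = ΔV₁ + ΔV₂ ≈ 3345 m/s = 3.345 km/s.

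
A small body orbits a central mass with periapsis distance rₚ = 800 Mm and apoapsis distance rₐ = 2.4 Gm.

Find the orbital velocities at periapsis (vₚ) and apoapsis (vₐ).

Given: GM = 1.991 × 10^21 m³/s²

Convert to SI: rₚ = 800 Mm = 8e+08 m; rₐ = 2.4 Gm = 2.4e+09 m.
Use the vis-viva equation v² = GM(2/r − 1/a) with a = (rₚ + rₐ)/2 = (8e+08 + 2.4e+09)/2 = 1.6e+09 m.
vₚ = √(GM · (2/rₚ − 1/a)) = √(1.991e+21 · (2/8e+08 − 1/1.6e+09)) m/s ≈ 1.932e+06 m/s = 1932 km/s.
vₐ = √(GM · (2/rₐ − 1/a)) = √(1.991e+21 · (2/2.4e+09 − 1/1.6e+09)) m/s ≈ 6.44e+05 m/s = 644 km/s.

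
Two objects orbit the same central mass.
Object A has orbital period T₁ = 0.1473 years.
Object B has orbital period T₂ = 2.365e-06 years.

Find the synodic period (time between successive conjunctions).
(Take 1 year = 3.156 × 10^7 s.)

Convert to SI: T₁ = 0.1473 years = 4.64879e+06 s; T₂ = 2.365e-06 years = 74.6394 s.
T_syn = |T₁ · T₂ / (T₁ − T₂)|.
T_syn = |4.64879e+06 · 74.6394 / (4.64879e+06 − 74.6394)| s ≈ 74.64 s = 2.365e-06 years.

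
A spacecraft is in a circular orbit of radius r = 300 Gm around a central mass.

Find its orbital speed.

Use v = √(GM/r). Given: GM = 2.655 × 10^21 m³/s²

Convert to SI: r = 300 Gm = 3e+11 m.
For a circular orbit, gravity supplies the centripetal force, so v = √(GM / r).
v = √(2.655e+21 / 3e+11) m/s ≈ 9.407e+04 m/s = 94.07 km/s.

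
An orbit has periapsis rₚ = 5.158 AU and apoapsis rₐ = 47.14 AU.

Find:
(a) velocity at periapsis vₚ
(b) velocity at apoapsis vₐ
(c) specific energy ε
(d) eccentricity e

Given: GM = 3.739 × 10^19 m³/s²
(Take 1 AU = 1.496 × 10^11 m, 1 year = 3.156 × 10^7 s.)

Convert to SI: rₚ = 5.158 AU = 7.71637e+11 m; rₐ = 47.14 AU = 7.05214e+12 m.
(a) With a = (rₚ + rₐ)/2 = 3.91189e+12 m, vₚ = √(GM (2/rₚ − 1/a)) = √(3.739e+19 · (2/7.71637e+11 − 1/3.91189e+12)) m/s ≈ 9346 m/s
(b) With a = (rₚ + rₐ)/2 = 3.91189e+12 m, vₐ = √(GM (2/rₐ − 1/a)) = √(3.739e+19 · (2/7.05214e+12 − 1/3.91189e+12)) m/s ≈ 1023 m/s
(c) With a = (rₚ + rₐ)/2 = 3.91189e+12 m, ε = −GM/(2a) = −3.739e+19/(2 · 3.91189e+12) J/kg ≈ -4.779e+06 J/kg
(d) e = (rₐ − rₚ)/(rₐ + rₚ) = (7.05214e+12 − 7.71637e+11)/(7.05214e+12 + 7.71637e+11) ≈ 0.8027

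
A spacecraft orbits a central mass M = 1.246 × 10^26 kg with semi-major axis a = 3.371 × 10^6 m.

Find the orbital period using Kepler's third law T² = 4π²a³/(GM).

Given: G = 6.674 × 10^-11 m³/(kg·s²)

GM = G · M = 6.674e-11 · 1.246e+26 = 8.3158e+15 m³/s².
Kepler's third law: T = 2π √(a³ / GM).
Substituting a = 3.371e+06 m and GM = 8.3158e+15 m³/s²:
T = 2π √((3.371e+06)³ / 8.3158e+15) s
T ≈ 426.4 s = 7.107 minutes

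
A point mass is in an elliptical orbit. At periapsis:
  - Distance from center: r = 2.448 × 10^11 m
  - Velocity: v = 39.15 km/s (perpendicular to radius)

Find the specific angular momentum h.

Convert to SI: v = 39.15 km/s = 39150 m/s.
With v perpendicular to r, h = r · v.
h = 2.448e+11 · 39150 m²/s ≈ 9.584e+15 m²/s.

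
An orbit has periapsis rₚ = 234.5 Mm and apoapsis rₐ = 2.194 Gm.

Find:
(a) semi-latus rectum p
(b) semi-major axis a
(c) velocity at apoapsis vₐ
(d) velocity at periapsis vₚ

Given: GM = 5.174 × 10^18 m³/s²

Convert to SI: rₚ = 234.5 Mm = 2.345e+08 m; rₐ = 2.194 Gm = 2.194e+09 m.
(a) From a = (rₚ + rₐ)/2 = 1.21425e+09 m and e = (rₐ − rₚ)/(rₐ + rₚ) = 0.806877, p = a(1 − e²) = 1.21425e+09 · (1 − (0.806877)²) ≈ 4.237e+08 m
(b) a = (rₚ + rₐ)/2 = (2.345e+08 + 2.194e+09)/2 ≈ 1.214e+09 m
(c) With a = (rₚ + rₐ)/2 = 1.21425e+09 m, vₐ = √(GM (2/rₐ − 1/a)) = √(5.174e+18 · (2/2.194e+09 − 1/1.21425e+09)) m/s ≈ 2.134e+04 m/s
(d) With a = (rₚ + rₐ)/2 = 1.21425e+09 m, vₚ = √(GM (2/rₚ − 1/a)) = √(5.174e+18 · (2/2.345e+08 − 1/1.21425e+09)) m/s ≈ 1.997e+05 m/s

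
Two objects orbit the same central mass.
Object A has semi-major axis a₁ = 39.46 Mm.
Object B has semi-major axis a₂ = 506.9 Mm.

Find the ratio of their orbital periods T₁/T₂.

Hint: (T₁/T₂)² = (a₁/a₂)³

Convert to SI: a₁ = 39.46 Mm = 3.946e+07 m; a₂ = 506.9 Mm = 5.069e+08 m.
From Kepler's third law, (T₁/T₂)² = (a₁/a₂)³, so T₁/T₂ = (a₁/a₂)^(3/2).
a₁/a₂ = 3.946e+07 / 5.069e+08 = 0.0778457.
T₁/T₂ = (0.0778457)^(3/2) ≈ 0.02172.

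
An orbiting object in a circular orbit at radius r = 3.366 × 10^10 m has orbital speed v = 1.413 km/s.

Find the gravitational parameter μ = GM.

Convert to SI: v = 1.413 km/s = 1413 m/s.
For a circular orbit v² = GM/r, so GM = v² · r.
GM = (1413)² · 3.366e+10 m³/s² ≈ 6.72e+16 m³/s² = 6.72 × 10^16 m³/s².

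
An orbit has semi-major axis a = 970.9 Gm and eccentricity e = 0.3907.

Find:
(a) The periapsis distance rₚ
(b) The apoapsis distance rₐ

Convert to SI: a = 970.9 Gm = 9.709e+11 m.
(a) rₚ = a(1 − e) = 9.709e+11 · (1 − 0.3907) = 9.709e+11 · 0.6093 ≈ 5.916e+11 m = 591.6 Gm.
(b) rₐ = a(1 + e) = 9.709e+11 · (1 + 0.3907) = 9.709e+11 · 1.3907 ≈ 1.35e+12 m = 1.35 Tm.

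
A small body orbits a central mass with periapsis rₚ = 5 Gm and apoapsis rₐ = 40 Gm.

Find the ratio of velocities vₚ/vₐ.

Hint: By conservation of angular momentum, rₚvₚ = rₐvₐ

Convert to SI: rₚ = 5 Gm = 5e+09 m; rₐ = 40 Gm = 4e+10 m.
Conservation of angular momentum gives rₚvₚ = rₐvₐ, so vₚ/vₐ = rₐ/rₚ.
vₚ/vₐ = 4e+10 / 5e+09 ≈ 8.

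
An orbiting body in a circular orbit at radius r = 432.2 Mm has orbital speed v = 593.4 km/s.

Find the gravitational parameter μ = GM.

Convert to SI: r = 432.2 Mm = 4.322e+08 m; v = 593.4 km/s = 593400 m/s.
For a circular orbit v² = GM/r, so GM = v² · r.
GM = (593400)² · 4.322e+08 m³/s² ≈ 1.522e+20 m³/s² = 1.522 × 10^20 m³/s².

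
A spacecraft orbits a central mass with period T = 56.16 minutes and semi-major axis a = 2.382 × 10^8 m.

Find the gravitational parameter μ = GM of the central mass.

Convert to SI: T = 56.16 minutes = 3369.6 s.
GM = 4π² · a³ / T².
GM = 4π² · (2.382e+08)³ / (3369.6)² m³/s² ≈ 4.699e+19 m³/s² = 4.699 × 10^19 m³/s².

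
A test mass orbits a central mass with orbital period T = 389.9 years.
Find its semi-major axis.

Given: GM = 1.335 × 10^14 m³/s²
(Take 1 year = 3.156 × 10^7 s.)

Convert to SI: T = 389.9 years = 1.23052e+10 s.
Invert Kepler's third law: a = (GM · T² / (4π²))^(1/3).
Substituting T = 1.23052e+10 s and GM = 1.335e+14 m³/s²:
a = (1.335e+14 · (1.23052e+10)² / (4π²))^(1/3) m
a ≈ 8e+10 m = 80 Gm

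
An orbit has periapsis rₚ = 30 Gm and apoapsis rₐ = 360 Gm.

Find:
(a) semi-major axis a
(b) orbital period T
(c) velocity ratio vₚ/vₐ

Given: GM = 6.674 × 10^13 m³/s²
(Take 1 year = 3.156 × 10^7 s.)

Convert to SI: rₚ = 30 Gm = 3e+10 m; rₐ = 360 Gm = 3.6e+11 m.
(a) a = (rₚ + rₐ)/2 = (3e+10 + 3.6e+11)/2 ≈ 1.95e+11 m
(b) With a = (rₚ + rₐ)/2 = 1.95e+11 m, T = 2π √(a³/GM) = 2π √((1.95e+11)³/6.674e+13) s ≈ 6.623e+10 s
(c) Conservation of angular momentum (rₚvₚ = rₐvₐ) gives vₚ/vₐ = rₐ/rₚ = 3.6e+11/3e+10 ≈ 12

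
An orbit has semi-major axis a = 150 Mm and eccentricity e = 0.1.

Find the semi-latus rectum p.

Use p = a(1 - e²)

Convert to SI: a = 150 Mm = 1.5e+08 m.
p = a (1 − e²).
p = 1.5e+08 · (1 − (0.1)²) = 1.5e+08 · 0.99 ≈ 1.485e+08 m = 148.5 Mm.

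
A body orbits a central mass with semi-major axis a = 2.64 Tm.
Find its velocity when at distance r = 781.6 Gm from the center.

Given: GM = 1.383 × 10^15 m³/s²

Convert to SI: a = 2.64 Tm = 2.64e+12 m; r = 781.6 Gm = 7.816e+11 m.
Vis-viva: v = √(GM · (2/r − 1/a)).
2/r − 1/a = 2/7.816e+11 − 1/2.64e+12 = 2.18007e-12 m⁻¹.
v = √(1.383e+15 · 2.18007e-12) m/s ≈ 54.91 m/s = 54.91 m/s.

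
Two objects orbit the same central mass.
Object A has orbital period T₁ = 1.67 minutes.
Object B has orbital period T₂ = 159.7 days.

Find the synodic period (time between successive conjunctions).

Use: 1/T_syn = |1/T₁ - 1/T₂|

Convert to SI: T₁ = 1.67 minutes = 100.2 s; T₂ = 159.7 days = 1.37981e+07 s.
T_syn = |T₁ · T₂ / (T₁ − T₂)|.
T_syn = |100.2 · 1.37981e+07 / (100.2 − 1.37981e+07)| s ≈ 100.2 s = 1.67 minutes.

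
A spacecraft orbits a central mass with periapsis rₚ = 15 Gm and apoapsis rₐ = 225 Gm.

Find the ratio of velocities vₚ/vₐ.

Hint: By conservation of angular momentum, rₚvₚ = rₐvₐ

Convert to SI: rₚ = 15 Gm = 1.5e+10 m; rₐ = 225 Gm = 2.25e+11 m.
Conservation of angular momentum gives rₚvₚ = rₐvₐ, so vₚ/vₐ = rₐ/rₚ.
vₚ/vₐ = 2.25e+11 / 1.5e+10 ≈ 15.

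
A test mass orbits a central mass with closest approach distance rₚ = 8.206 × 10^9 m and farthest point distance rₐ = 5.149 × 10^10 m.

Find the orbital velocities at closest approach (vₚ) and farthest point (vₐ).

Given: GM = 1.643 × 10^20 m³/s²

Use the vis-viva equation v² = GM(2/r − 1/a) with a = (rₚ + rₐ)/2 = (8.206e+09 + 5.149e+10)/2 = 2.9848e+10 m.
vₚ = √(GM · (2/rₚ − 1/a)) = √(1.643e+20 · (2/8.206e+09 − 1/2.9848e+10)) m/s ≈ 1.858e+05 m/s = 185.8 km/s.
vₐ = √(GM · (2/rₐ − 1/a)) = √(1.643e+20 · (2/5.149e+10 − 1/2.9848e+10)) m/s ≈ 2.962e+04 m/s = 29.62 km/s.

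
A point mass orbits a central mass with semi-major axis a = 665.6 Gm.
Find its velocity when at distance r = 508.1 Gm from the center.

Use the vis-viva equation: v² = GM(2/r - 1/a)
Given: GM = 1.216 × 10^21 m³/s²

Convert to SI: a = 665.6 Gm = 6.656e+11 m; r = 508.1 Gm = 5.081e+11 m.
Vis-viva: v = √(GM · (2/r − 1/a)).
2/r − 1/a = 2/5.081e+11 − 1/6.656e+11 = 2.43383e-12 m⁻¹.
v = √(1.216e+21 · 2.43383e-12) m/s ≈ 5.44e+04 m/s = 54.4 km/s.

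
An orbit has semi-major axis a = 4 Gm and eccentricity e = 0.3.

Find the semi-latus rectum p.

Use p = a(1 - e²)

Convert to SI: a = 4 Gm = 4e+09 m.
p = a (1 − e²).
p = 4e+09 · (1 − (0.3)²) = 4e+09 · 0.91 ≈ 3.64e+09 m = 3.64 Gm.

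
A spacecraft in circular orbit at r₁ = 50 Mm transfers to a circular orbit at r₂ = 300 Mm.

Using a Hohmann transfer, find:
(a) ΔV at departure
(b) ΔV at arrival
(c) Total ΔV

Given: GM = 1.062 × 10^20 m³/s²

Convert to SI: r₁ = 50 Mm = 5e+07 m; r₂ = 300 Mm = 3e+08 m.
Transfer semi-major axis: a_t = (r₁ + r₂)/2 = (5e+07 + 3e+08)/2 = 1.75e+08 m.
Circular speeds: v₁ = √(GM/r₁) = 1.45739e+06 m/s, v₂ = √(GM/r₂) = 594979 m/s.
Transfer speeds (vis-viva v² = GM(2/r − 1/a_t)): v₁ᵗ = 1.90818e+06 m/s, v₂ᵗ = 318030 m/s.
(a) ΔV₁ = |v₁ᵗ − v₁| ≈ 4.508e+05 m/s = 450.8 km/s.
(b) ΔV₂ = |v₂ − v₂ᵗ| ≈ 2.769e+05 m/s = 276.9 km/s.
(c) ΔV_total = ΔV₁ + ΔV₂ ≈ 7.277e+05 m/s = 727.7 km/s.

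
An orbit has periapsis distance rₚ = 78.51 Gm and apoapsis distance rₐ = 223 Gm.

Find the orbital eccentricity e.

Convert to SI: rₚ = 78.51 Gm = 7.851e+10 m; rₐ = 223 Gm = 2.23e+11 m.
e = (rₐ − rₚ) / (rₐ + rₚ).
e = (2.23e+11 − 7.851e+10) / (2.23e+11 + 7.851e+10) = 1.4449e+11 / 3.0151e+11 ≈ 0.4792.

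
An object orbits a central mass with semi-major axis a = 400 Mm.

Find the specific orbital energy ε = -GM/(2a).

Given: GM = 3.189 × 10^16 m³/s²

Convert to SI: a = 400 Mm = 4e+08 m.
ε = −GM / (2a).
ε = −3.189e+16 / (2 · 4e+08) J/kg ≈ -3.986e+07 J/kg = -39.86 MJ/kg.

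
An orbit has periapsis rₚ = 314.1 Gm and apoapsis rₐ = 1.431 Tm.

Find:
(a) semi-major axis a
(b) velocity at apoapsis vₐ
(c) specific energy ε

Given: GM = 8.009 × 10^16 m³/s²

Convert to SI: rₚ = 314.1 Gm = 3.141e+11 m; rₐ = 1.431 Tm = 1.431e+12 m.
(a) a = (rₚ + rₐ)/2 = (3.141e+11 + 1.431e+12)/2 ≈ 8.726e+11 m
(b) With a = (rₚ + rₐ)/2 = 8.7255e+11 m, vₐ = √(GM (2/rₐ − 1/a)) = √(8.009e+16 · (2/1.431e+12 − 1/8.7255e+11)) m/s ≈ 141.9 m/s
(c) With a = (rₚ + rₐ)/2 = 8.7255e+11 m, ε = −GM/(2a) = −8.009e+16/(2 · 8.7255e+11) J/kg ≈ -4.589e+04 J/kg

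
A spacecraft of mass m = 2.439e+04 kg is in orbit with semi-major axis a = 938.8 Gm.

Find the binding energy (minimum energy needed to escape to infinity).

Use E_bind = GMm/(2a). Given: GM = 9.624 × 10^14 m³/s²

Convert to SI: a = 938.8 Gm = 9.388e+11 m.
Total orbital energy is E = −GMm/(2a); binding energy is E_bind = −E = GMm/(2a).
E_bind = 9.624e+14 · 2.439e+04 / (2 · 9.388e+11) J ≈ 1.25e+07 J = 12.5 MJ.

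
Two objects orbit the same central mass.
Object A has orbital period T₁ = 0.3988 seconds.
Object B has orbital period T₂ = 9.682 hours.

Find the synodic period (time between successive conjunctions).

Convert to SI: T₂ = 9.682 hours = 34855.2 s.
T_syn = |T₁ · T₂ / (T₁ − T₂)|.
T_syn = |0.3988 · 34855.2 / (0.3988 − 34855.2)| s ≈ 0.3988 s = 0.3988 seconds.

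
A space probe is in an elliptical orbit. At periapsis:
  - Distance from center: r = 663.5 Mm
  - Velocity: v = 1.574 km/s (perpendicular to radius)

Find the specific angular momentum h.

Convert to SI: r = 663.5 Mm = 6.635e+08 m; v = 1.574 km/s = 1574 m/s.
With v perpendicular to r, h = r · v.
h = 6.635e+08 · 1574 m²/s ≈ 1.044e+12 m²/s.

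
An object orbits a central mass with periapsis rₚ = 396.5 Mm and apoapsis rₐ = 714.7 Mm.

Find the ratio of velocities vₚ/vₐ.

Convert to SI: rₚ = 396.5 Mm = 3.965e+08 m; rₐ = 714.7 Mm = 7.147e+08 m.
Conservation of angular momentum gives rₚvₚ = rₐvₐ, so vₚ/vₐ = rₐ/rₚ.
vₚ/vₐ = 7.147e+08 / 3.965e+08 ≈ 1.803.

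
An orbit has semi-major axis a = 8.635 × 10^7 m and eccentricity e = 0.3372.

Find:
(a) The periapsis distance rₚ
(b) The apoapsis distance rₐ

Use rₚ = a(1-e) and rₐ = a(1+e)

(a) rₚ = a(1 − e) = 8.635e+07 · (1 − 0.3372) = 8.635e+07 · 0.6628 ≈ 5.723e+07 m = 5.723 × 10^7 m.
(b) rₐ = a(1 + e) = 8.635e+07 · (1 + 0.3372) = 8.635e+07 · 1.3372 ≈ 1.155e+08 m = 1.155 × 10^8 m.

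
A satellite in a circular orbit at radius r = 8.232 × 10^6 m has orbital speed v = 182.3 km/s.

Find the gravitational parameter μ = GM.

Convert to SI: v = 182.3 km/s = 182300 m/s.
For a circular orbit v² = GM/r, so GM = v² · r.
GM = (182300)² · 8.232e+06 m³/s² ≈ 2.736e+17 m³/s² = 2.736 × 10^17 m³/s².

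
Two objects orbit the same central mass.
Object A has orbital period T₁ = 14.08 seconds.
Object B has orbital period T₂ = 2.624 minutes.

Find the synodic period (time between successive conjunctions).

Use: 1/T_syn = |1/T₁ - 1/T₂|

Convert to SI: T₂ = 2.624 minutes = 157.44 s.
T_syn = |T₁ · T₂ / (T₁ − T₂)|.
T_syn = |14.08 · 157.44 / (14.08 − 157.44)| s ≈ 15.46 s = 15.46 seconds.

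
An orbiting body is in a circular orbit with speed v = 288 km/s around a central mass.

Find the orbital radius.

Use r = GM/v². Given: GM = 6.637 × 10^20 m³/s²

Convert to SI: v = 288 km/s = 288000 m/s.
For a circular orbit, v² = GM / r, so r = GM / v².
r = 6.637e+20 / (288000)² m ≈ 8.002e+09 m = 8.002 Gm.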